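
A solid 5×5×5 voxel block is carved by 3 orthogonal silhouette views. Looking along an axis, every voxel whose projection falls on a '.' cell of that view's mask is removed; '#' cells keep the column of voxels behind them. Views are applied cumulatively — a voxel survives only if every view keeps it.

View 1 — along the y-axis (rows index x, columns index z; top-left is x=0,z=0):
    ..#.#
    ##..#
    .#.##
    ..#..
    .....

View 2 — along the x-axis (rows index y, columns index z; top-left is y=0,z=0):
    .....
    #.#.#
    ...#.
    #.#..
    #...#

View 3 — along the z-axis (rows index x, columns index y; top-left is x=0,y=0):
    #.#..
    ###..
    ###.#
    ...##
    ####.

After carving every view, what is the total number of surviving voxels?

before carving: 125 voxels (5×5×5)
[1] y-view keeps 9 columns → grid now 45
[2] x-view keeps 8 columns → grid now 14
[3] z-view keeps 15 columns → grid now 6

remaining voxels: 6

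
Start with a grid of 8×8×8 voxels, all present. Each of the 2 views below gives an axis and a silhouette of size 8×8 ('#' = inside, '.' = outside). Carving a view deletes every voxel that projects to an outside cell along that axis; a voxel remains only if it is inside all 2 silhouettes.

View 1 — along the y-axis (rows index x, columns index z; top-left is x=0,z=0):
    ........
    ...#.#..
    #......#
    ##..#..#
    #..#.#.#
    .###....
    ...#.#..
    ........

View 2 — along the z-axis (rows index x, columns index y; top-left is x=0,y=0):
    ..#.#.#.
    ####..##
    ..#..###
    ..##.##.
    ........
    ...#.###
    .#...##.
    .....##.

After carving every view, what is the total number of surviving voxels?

full grid |V| = 512
V1 y: intersect with XZ mask (17 set) -- 136 left
V2 z: intersect with XY mask (26 set) -- 54 left

voxel count = 54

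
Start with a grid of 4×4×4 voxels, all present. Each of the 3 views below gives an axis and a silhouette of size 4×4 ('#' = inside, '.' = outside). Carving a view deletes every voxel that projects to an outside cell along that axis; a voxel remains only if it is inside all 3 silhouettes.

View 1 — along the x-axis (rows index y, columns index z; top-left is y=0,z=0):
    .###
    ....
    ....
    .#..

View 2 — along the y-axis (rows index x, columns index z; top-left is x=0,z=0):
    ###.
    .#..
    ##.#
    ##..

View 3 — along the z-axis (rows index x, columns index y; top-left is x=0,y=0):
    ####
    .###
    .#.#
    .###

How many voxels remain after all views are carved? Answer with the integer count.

voxel count = 6

initial block: 4^3 = 64
  1. axis=0 (YZ plane), |mask|=4  ⇒  voxels=16
  2. axis=1 (XZ plane), |mask|=9  ⇒  voxels=10
  3. axis=2 (XY plane), |mask|=12  ⇒  voxels=6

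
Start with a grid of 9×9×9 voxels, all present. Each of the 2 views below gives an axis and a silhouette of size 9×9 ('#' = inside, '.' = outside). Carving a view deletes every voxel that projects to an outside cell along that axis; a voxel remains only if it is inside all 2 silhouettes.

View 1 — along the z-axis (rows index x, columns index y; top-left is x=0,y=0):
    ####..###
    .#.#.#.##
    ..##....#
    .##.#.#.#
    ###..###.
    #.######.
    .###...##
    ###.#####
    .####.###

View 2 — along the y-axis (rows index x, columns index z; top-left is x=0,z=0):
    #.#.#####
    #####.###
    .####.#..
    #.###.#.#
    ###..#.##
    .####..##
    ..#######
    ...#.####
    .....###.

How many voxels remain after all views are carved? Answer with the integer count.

308 voxels

initial block: 9^3 = 729
step 1: project along z, AND mask (53/81) → |grid| = 477
step 2: project along y, AND mask (53/81) → |grid| = 308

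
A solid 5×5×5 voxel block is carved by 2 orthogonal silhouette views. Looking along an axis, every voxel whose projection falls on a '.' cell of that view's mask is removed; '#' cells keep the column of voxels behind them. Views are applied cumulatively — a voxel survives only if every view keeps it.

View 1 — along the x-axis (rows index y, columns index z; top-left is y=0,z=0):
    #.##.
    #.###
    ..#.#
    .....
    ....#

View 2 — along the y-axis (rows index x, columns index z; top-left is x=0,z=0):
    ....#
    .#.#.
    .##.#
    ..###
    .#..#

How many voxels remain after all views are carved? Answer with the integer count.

22 voxels

start: 5×5×5 = 125 voxels
after view 1 [x-axis, 10 of 25 cells solid] → remaining = 50
after view 2 [y-axis, 11 of 25 cells solid] → remaining = 22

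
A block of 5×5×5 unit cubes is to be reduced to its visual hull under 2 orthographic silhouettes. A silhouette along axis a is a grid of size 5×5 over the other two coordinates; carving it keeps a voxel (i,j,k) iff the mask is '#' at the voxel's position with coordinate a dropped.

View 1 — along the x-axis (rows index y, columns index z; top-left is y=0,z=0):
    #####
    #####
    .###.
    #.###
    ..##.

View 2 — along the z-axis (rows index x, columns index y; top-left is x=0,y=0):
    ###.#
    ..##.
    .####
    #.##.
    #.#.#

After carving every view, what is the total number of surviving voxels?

full grid |V| = 125
step 1: project along x, AND mask (19/25) → |grid| = 95
step 2: project along z, AND mask (16/25) → |grid| = 58

|visual hull| = 58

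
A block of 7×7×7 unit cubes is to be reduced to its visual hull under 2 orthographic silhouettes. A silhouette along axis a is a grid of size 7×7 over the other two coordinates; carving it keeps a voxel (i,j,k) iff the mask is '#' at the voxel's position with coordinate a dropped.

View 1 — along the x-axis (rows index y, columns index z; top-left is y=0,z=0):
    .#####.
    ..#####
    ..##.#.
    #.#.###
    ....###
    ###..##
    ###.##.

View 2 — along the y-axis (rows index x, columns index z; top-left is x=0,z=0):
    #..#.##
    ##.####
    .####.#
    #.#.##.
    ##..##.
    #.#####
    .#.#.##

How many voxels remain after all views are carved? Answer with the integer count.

full grid |V| = 343
[1] x-view keeps 31 columns → grid now 217
[2] y-view keeps 33 columns → grid now 147

remaining voxels: 147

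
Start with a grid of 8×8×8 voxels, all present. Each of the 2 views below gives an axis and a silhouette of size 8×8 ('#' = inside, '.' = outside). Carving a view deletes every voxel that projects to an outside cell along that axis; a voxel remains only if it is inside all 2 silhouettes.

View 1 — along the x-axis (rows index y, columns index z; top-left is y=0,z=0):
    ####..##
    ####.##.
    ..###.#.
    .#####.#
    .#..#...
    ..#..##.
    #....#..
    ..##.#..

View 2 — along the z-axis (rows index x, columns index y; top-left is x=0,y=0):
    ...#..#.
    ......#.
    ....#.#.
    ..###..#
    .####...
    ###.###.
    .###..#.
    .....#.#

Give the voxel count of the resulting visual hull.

before carving: 512 voxels (8×8×8)
carve view 1 (along x, YZ-mask fill 32/64): 256 voxels remain
carve view 2 (along z, XY-mask fill 25/64): 94 voxels remain

|visual hull| = 94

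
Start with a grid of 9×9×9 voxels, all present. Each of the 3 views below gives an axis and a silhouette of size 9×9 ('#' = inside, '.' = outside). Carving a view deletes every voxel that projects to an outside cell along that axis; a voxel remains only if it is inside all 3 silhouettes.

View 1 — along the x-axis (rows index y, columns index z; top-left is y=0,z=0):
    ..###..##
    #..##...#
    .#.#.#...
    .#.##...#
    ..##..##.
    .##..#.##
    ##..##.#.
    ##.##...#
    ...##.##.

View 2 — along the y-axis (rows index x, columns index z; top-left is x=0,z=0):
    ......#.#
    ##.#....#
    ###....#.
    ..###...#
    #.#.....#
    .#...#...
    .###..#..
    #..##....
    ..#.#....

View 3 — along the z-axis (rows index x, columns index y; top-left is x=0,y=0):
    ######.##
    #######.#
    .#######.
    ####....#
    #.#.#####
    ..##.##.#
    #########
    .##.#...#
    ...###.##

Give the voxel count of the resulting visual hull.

93 voxels

before carving: 729 voxels (9×9×9)
after view 1 [x-axis, 39 of 81 cells solid] → remaining = 351
after view 2 [y-axis, 28 of 81 cells solid] → remaining = 125
after view 3 [z-axis, 58 of 81 cells solid] → remaining = 93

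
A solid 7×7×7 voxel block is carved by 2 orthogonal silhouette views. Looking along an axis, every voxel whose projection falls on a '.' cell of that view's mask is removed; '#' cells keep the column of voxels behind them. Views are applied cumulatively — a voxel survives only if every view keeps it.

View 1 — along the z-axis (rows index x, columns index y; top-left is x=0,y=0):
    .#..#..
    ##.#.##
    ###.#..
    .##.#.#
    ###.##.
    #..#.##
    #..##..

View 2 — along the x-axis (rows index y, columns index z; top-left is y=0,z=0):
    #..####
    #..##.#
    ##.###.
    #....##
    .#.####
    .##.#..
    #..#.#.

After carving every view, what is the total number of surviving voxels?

remaining voxels: 112

before carving: 343 voxels (7×7×7)
V1 z: intersect with XY mask (27 set) -- 189 left
V2 x: intersect with YZ mask (28 set) -- 112 left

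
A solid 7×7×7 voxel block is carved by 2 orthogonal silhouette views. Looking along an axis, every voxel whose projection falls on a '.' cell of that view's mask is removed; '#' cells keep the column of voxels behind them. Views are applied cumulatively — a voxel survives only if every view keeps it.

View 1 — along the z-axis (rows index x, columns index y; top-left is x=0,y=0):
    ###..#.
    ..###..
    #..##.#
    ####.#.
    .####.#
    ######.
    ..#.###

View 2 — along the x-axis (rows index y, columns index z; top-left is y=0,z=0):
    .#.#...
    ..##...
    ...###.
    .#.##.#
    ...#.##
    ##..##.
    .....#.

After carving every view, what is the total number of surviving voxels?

|visual hull| = 88

full grid |V| = 343
[1] z-view keeps 31 columns → grid now 217
[2] x-view keeps 19 columns → grid now 88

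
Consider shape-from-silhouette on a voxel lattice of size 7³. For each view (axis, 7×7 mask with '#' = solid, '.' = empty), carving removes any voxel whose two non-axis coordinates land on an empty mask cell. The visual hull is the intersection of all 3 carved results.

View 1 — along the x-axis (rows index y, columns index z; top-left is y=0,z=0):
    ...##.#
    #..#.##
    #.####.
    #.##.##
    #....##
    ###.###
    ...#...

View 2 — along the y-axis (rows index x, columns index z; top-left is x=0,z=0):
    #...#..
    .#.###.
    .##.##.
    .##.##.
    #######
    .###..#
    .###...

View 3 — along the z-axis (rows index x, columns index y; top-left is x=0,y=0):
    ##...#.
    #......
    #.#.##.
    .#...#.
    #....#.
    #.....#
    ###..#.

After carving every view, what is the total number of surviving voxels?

full grid |V| = 343
  1. axis=0 (YZ plane), |mask|=27  ⇒  voxels=189
  2. axis=1 (XZ plane), |mask|=28  ⇒  voxels=96
  3. axis=2 (XY plane), |mask|=18  ⇒  voxels=38

|visual hull| = 38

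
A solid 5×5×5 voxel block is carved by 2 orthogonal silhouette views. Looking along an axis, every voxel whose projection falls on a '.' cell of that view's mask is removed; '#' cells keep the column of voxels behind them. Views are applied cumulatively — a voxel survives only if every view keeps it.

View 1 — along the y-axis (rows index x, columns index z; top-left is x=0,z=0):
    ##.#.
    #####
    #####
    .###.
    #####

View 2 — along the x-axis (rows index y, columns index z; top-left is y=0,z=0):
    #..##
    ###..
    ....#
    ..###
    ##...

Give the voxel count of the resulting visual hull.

|visual hull| = 49

full grid |V| = 125
step 1: project along y, AND mask (21/25) → |grid| = 105
step 2: project along x, AND mask (12/25) → |grid| = 49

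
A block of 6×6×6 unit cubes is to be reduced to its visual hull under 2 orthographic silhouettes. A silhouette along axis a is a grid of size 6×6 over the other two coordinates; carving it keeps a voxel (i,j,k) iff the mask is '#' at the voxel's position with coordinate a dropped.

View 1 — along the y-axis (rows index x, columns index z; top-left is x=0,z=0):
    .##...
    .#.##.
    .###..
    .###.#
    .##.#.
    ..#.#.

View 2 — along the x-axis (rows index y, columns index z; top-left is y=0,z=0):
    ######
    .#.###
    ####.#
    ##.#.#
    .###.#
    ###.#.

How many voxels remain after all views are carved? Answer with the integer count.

remaining voxels: 79

start: 6×6×6 = 216 voxels
carve view 1 (along y, XZ-mask fill 17/36): 102 voxels remain
carve view 2 (along x, YZ-mask fill 27/36): 79 voxels remain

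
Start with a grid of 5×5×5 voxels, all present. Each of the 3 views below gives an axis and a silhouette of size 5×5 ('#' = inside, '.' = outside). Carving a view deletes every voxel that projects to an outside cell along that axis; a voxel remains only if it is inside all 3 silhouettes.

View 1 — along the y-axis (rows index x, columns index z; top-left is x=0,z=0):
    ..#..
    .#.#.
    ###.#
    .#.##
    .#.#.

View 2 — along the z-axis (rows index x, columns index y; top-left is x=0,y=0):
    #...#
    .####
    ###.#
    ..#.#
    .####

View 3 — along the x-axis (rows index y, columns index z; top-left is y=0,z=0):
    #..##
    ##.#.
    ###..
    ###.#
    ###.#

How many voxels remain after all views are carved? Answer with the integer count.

before carving: 125 voxels (5×5×5)
step 1: project along y, AND mask (12/25) → |grid| = 60
step 2: project along z, AND mask (16/25) → |grid| = 40
step 3: project along x, AND mask (17/25) → |grid| = 25

|visual hull| = 25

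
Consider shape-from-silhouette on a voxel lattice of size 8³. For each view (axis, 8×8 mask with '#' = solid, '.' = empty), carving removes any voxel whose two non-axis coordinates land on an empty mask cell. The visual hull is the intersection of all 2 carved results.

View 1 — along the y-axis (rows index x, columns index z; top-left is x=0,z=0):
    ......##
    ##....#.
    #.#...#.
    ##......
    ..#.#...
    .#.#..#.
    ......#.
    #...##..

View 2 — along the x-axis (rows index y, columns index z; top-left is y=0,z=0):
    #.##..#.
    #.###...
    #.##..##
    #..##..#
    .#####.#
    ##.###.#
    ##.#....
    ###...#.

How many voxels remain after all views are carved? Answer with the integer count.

|visual hull| = 86

start: 8×8×8 = 512 voxels
  1. axis=1 (XZ plane), |mask|=19  ⇒  voxels=152
  2. axis=0 (YZ plane), |mask|=36  ⇒  voxels=86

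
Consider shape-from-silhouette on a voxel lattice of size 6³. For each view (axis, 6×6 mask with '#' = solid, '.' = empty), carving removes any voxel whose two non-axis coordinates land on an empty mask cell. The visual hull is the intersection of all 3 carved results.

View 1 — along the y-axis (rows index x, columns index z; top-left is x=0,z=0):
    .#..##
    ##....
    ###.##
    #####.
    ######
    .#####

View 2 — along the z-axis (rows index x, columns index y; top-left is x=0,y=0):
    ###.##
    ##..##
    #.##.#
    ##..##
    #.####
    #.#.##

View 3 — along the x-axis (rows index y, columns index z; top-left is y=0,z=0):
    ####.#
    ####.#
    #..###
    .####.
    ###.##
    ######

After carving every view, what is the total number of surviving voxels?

remaining voxels: 92

initial block: 6^3 = 216
step 1: project along y, AND mask (26/36) → |grid| = 156
step 2: project along z, AND mask (26/36) → |grid| = 113
step 3: project along x, AND mask (29/36) → |grid| = 92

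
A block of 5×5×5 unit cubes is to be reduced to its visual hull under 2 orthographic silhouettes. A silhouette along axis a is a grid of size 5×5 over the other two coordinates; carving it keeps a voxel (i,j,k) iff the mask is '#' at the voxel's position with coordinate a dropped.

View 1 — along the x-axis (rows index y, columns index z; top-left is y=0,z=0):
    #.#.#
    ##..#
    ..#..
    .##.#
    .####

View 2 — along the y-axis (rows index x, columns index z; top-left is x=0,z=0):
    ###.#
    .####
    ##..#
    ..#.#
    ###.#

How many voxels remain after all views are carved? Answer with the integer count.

remaining voxels: 55

initial block: 5^3 = 125
carve view 1 (along x, YZ-mask fill 14/25): 70 voxels remain
carve view 2 (along y, XZ-mask fill 17/25): 55 voxels remain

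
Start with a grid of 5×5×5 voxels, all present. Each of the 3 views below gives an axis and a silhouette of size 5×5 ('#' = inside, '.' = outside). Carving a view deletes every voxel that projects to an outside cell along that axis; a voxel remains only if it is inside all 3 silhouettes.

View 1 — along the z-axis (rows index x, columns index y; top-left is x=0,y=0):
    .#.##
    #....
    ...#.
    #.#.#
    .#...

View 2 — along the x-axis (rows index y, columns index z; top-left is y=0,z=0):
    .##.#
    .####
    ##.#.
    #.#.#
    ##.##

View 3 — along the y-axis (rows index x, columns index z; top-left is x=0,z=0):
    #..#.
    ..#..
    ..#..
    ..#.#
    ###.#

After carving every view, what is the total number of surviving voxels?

initial block: 5^3 = 125
[1] z-view keeps 9 columns → grid now 45
[2] x-view keeps 17 columns → grid now 31
[3] y-view keeps 10 columns → grid now 12

remaining voxels: 12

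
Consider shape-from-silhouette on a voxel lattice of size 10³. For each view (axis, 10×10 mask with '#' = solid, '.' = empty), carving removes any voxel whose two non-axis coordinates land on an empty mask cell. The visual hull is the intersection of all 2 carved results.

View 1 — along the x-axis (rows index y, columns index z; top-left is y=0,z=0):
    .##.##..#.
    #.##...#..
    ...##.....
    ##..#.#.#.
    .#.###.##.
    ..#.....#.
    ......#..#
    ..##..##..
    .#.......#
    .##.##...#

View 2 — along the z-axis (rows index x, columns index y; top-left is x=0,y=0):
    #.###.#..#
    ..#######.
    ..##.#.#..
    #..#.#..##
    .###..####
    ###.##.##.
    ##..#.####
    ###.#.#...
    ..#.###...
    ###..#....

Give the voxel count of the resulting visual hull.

start: 10×10×10 = 1000 voxels
after view 1 [x-axis, 37 of 100 cells solid] → remaining = 370
after view 2 [z-axis, 56 of 100 cells solid] → remaining = 201

remaining voxels: 201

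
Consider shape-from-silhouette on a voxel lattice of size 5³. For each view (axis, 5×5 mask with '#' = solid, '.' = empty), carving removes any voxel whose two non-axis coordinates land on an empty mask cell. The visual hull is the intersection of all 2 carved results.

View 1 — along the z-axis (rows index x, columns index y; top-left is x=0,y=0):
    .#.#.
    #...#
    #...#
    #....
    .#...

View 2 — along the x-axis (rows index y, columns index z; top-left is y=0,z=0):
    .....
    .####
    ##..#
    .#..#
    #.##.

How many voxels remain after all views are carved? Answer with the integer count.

|visual hull| = 16

full grid |V| = 125
  1. axis=2 (XY plane), |mask|=8  ⇒  voxels=40
  2. axis=0 (YZ plane), |mask|=12  ⇒  voxels=16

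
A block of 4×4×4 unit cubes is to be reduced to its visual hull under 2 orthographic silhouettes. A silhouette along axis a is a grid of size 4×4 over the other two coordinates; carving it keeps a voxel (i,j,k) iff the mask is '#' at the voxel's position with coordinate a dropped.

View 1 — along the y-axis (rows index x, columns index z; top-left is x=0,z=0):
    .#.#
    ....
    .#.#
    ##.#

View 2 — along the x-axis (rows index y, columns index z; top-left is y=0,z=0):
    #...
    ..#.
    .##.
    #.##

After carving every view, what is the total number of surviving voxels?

|visual hull| = 8

start: 4×4×4 = 64 voxels
[1] y-view keeps 7 columns → grid now 28
[2] x-view keeps 7 columns → grid now 8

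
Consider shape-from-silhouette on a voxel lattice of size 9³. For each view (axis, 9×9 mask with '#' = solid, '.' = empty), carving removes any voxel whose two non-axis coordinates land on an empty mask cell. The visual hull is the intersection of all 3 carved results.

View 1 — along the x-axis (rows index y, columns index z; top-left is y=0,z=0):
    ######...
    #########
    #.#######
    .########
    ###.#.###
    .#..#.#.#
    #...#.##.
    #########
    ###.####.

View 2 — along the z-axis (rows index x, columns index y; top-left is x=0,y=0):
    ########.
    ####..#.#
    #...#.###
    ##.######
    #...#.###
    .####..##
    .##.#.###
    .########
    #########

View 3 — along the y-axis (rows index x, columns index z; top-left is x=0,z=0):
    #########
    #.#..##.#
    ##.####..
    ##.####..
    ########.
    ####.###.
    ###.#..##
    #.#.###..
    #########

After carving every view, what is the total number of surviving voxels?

remaining voxels: 332

start: 9×9×9 = 729 voxels
step 1: project along x, AND mask (62/81) → |grid| = 558
step 2: project along z, AND mask (61/81) → |grid| = 427
step 3: project along y, AND mask (61/81) → |grid| = 332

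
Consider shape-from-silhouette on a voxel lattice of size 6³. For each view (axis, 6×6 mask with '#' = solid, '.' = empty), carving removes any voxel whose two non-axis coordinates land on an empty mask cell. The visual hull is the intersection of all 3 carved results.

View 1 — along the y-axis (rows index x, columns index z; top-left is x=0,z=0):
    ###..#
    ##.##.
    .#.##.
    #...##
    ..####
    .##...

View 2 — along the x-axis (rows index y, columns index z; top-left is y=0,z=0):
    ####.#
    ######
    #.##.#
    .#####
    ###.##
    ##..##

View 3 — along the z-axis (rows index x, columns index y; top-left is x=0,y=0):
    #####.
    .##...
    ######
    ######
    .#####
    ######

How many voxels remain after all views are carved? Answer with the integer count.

full grid |V| = 216
[1] y-view keeps 20 columns → grid now 120
[2] x-view keeps 29 columns → grid now 96
[3] z-view keeps 30 columns → grid now 78

|visual hull| = 78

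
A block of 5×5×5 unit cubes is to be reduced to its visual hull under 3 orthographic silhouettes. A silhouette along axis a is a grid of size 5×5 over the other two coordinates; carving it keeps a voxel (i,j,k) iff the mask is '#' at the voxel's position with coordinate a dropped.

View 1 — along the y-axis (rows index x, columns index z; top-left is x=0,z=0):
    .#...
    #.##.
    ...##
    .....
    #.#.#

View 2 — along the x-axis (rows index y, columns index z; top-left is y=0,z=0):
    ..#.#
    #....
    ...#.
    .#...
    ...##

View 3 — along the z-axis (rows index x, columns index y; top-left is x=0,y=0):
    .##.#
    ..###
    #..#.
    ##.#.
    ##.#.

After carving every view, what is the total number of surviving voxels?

before carving: 125 voxels (5×5×5)
[1] y-view keeps 9 columns → grid now 45
[2] x-view keeps 7 columns → grid now 13
[3] z-view keeps 14 columns → grid now 6

|visual hull| = 6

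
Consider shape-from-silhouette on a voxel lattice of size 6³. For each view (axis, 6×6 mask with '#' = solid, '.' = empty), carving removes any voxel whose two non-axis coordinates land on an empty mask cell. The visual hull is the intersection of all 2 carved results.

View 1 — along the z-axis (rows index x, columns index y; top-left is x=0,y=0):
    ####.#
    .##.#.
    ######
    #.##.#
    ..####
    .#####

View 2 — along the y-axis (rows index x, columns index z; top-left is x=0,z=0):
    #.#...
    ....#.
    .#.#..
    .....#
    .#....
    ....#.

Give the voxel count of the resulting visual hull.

before carving: 216 voxels (6×6×6)
V1 z: intersect with XY mask (27 set) -- 162 left
V2 y: intersect with XZ mask (8 set) -- 38 left

remaining voxels: 38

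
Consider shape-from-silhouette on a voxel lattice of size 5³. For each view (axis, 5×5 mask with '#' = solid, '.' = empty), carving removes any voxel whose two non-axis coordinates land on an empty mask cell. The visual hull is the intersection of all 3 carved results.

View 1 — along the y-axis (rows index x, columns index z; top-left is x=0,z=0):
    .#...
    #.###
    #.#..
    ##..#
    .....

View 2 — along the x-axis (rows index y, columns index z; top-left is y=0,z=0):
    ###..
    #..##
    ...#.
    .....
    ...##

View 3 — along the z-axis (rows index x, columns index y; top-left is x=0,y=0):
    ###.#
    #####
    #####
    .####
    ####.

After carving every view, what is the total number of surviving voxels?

|visual hull| = 15

before carving: 125 voxels (5×5×5)
[1] y-view keeps 10 columns → grid now 50
[2] x-view keeps 9 columns → grid now 17
[3] z-view keeps 22 columns → grid now 15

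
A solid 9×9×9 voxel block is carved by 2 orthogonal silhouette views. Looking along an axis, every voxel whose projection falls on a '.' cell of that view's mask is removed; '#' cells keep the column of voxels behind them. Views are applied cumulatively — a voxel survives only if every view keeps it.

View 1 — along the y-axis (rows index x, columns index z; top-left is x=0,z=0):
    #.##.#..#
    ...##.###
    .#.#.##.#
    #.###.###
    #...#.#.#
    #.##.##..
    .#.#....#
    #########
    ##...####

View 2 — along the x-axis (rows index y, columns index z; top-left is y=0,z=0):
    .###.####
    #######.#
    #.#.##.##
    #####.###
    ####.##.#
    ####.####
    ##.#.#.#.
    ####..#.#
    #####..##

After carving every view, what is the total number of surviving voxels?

remaining voxels: 344

start: 9×9×9 = 729 voxels
V1 y: intersect with XZ mask (49 set) -- 441 left
V2 x: intersect with YZ mask (62 set) -- 344 left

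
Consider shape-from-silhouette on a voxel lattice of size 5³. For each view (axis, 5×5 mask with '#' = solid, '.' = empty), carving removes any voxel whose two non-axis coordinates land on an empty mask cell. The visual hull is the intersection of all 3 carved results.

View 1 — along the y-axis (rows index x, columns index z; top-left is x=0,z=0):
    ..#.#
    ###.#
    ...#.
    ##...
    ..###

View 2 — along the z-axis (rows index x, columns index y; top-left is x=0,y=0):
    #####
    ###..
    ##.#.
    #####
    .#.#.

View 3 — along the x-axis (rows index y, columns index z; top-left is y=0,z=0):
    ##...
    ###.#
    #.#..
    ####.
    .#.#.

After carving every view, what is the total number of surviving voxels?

25 voxels

start: 5×5×5 = 125 voxels
V1 y: intersect with XZ mask (12 set) -- 60 left
V2 z: intersect with XY mask (18 set) -- 41 left
V3 x: intersect with YZ mask (14 set) -- 25 left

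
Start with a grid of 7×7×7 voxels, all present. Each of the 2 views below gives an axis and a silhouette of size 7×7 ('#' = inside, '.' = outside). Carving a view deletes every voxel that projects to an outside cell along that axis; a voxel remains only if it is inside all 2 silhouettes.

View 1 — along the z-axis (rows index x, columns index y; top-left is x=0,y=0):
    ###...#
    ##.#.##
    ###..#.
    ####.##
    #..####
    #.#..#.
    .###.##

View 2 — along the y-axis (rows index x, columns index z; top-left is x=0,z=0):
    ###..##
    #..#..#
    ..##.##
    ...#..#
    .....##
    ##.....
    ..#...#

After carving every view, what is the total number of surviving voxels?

start: 7×7×7 = 343 voxels
carve view 1 (along z, XY-mask fill 32/49): 224 voxels remain
carve view 2 (along y, XZ-mask fill 20/49): 89 voxels remain

remaining voxels: 89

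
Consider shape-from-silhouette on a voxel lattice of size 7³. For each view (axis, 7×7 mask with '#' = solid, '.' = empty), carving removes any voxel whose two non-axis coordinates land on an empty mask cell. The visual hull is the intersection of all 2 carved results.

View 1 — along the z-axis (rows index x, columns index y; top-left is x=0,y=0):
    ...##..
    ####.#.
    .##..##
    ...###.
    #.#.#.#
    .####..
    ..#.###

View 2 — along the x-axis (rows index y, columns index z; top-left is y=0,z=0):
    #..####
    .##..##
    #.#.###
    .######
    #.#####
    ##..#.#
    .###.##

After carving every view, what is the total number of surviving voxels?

voxel count = 132

initial block: 7^3 = 343
  1. axis=2 (XY plane), |mask|=26  ⇒  voxels=182
  2. axis=0 (YZ plane), |mask|=35  ⇒  voxels=132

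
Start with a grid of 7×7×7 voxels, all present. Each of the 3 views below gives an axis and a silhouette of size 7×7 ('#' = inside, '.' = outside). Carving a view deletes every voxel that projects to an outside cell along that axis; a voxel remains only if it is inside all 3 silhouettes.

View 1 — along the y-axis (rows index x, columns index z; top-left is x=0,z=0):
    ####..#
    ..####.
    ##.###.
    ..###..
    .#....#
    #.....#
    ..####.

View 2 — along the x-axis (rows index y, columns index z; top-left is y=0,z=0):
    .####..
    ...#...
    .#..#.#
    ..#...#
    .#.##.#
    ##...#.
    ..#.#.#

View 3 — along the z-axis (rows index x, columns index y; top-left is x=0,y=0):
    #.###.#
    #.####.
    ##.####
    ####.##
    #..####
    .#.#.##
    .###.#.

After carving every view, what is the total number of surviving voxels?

voxel count = 52

initial block: 7^3 = 343
carve view 1 (along y, XZ-mask fill 25/49): 175 voxels remain
carve view 2 (along x, YZ-mask fill 20/49): 73 voxels remain
carve view 3 (along z, XY-mask fill 35/49): 52 voxels remain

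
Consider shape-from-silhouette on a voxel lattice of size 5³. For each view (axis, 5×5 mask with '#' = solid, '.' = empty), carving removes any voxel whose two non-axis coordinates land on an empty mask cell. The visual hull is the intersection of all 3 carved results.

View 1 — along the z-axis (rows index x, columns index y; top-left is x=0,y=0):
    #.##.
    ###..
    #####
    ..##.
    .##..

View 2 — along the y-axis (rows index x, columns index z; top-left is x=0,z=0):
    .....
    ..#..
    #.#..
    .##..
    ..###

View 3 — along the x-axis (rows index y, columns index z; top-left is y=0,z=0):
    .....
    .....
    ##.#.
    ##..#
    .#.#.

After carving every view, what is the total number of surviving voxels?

voxel count = 5

before carving: 125 voxels (5×5×5)
V1 z: intersect with XY mask (15 set) -- 75 left
V2 y: intersect with XZ mask (8 set) -- 23 left
V3 x: intersect with YZ mask (8 set) -- 5 left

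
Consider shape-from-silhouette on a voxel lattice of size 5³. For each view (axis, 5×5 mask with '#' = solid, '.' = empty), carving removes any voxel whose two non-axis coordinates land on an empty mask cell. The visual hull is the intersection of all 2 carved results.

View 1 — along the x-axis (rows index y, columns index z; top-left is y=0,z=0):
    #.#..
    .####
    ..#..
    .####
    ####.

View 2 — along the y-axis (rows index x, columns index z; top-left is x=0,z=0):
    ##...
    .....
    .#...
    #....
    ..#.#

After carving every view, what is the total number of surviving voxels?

voxel count = 17

initial block: 5^3 = 125
  1. axis=0 (YZ plane), |mask|=15  ⇒  voxels=75
  2. axis=1 (XZ plane), |mask|=6  ⇒  voxels=17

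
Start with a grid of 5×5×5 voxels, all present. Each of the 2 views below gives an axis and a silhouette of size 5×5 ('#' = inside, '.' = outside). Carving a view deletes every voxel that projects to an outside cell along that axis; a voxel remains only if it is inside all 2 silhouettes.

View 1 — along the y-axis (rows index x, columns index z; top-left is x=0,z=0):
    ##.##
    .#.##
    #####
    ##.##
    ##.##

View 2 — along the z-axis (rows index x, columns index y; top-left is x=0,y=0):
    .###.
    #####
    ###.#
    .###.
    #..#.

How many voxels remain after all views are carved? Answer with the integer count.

67 voxels

full grid |V| = 125
carve view 1 (along y, XZ-mask fill 20/25): 100 voxels remain
carve view 2 (along z, XY-mask fill 17/25): 67 voxels remain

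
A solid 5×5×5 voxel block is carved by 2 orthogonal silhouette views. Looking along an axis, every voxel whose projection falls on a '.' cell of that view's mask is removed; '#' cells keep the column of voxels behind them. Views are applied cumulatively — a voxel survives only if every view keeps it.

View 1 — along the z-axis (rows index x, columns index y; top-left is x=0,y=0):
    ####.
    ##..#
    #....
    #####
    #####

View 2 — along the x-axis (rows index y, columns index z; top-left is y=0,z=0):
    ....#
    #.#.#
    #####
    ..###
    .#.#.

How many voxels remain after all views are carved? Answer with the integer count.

before carving: 125 voxels (5×5×5)
after view 1 [z-axis, 18 of 25 cells solid] → remaining = 90
after view 2 [x-axis, 14 of 25 cells solid] → remaining = 47

|visual hull| = 47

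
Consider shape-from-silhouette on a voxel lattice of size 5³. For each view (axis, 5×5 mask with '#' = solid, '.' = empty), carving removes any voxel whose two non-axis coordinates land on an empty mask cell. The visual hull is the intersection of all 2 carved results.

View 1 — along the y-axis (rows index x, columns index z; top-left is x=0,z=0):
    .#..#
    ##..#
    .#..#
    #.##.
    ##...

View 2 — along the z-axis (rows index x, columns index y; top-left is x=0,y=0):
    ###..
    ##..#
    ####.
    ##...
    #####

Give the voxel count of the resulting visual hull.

remaining voxels: 39

before carving: 125 voxels (5×5×5)
V1 y: intersect with XZ mask (12 set) -- 60 left
V2 z: intersect with XY mask (17 set) -- 39 left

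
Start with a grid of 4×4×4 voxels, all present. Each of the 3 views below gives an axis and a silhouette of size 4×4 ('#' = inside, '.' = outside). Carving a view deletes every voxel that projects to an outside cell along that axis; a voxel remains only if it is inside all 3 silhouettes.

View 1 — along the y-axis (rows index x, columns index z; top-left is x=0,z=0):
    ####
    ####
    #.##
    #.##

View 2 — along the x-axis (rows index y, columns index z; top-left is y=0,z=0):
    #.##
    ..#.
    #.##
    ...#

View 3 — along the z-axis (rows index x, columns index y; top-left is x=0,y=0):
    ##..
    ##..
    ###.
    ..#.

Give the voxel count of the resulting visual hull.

18 voxels

before carving: 64 voxels (4×4×4)
carve view 1 (along y, XZ-mask fill 14/16): 56 voxels remain
carve view 2 (along x, YZ-mask fill 8/16): 32 voxels remain
carve view 3 (along z, XY-mask fill 8/16): 18 voxels remain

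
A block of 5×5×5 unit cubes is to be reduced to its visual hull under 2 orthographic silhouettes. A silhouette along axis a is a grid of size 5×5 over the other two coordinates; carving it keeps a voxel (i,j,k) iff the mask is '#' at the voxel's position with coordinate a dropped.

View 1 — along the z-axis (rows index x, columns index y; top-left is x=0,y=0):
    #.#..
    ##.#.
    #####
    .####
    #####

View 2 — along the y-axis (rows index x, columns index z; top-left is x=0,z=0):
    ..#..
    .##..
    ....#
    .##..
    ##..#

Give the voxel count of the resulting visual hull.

full grid |V| = 125
V1 z: intersect with XY mask (19 set) -- 95 left
V2 y: intersect with XZ mask (9 set) -- 36 left

|visual hull| = 36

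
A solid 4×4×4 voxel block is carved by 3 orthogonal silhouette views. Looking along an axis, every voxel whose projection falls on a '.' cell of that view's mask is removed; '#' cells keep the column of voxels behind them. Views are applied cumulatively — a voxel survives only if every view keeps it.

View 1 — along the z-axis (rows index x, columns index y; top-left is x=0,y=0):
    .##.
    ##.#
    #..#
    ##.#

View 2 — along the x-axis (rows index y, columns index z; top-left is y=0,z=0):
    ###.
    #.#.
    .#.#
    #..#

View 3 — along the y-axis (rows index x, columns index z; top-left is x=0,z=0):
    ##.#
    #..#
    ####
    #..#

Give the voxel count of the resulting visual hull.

remaining voxels: 16

start: 4×4×4 = 64 voxels
[1] z-view keeps 10 columns → grid now 40
[2] x-view keeps 9 columns → grid now 23
[3] y-view keeps 11 columns → grid now 16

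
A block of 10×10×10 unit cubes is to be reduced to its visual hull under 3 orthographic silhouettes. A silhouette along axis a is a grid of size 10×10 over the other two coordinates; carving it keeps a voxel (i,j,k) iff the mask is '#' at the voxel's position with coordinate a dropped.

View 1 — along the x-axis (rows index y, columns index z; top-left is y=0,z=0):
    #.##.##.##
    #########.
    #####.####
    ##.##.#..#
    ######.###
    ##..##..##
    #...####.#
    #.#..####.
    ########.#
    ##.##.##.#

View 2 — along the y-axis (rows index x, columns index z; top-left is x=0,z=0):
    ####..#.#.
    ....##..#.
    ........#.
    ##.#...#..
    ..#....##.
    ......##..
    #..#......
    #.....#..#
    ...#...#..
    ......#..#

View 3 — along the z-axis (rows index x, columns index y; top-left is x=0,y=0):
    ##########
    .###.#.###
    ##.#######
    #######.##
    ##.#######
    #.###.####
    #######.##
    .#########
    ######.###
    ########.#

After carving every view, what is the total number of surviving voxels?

187 voxels

start: 10×10×10 = 1000 voxels
step 1: project along x, AND mask (74/100) → |grid| = 740
step 2: project along y, AND mask (28/100) → |grid| = 209
step 3: project along z, AND mask (88/100) → |grid| = 187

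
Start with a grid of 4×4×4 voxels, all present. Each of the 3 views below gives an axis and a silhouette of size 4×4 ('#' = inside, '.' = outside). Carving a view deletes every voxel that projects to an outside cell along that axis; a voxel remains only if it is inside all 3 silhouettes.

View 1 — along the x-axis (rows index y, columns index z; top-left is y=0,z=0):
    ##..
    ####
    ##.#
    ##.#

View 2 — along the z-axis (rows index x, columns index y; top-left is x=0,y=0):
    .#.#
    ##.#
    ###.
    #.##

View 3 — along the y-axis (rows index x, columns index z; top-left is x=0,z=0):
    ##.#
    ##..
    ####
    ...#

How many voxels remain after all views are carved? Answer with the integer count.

23 voxels

before carving: 64 voxels (4×4×4)
[1] x-view keeps 12 columns → grid now 48
[2] z-view keeps 11 columns → grid now 33
[3] y-view keeps 10 columns → grid now 23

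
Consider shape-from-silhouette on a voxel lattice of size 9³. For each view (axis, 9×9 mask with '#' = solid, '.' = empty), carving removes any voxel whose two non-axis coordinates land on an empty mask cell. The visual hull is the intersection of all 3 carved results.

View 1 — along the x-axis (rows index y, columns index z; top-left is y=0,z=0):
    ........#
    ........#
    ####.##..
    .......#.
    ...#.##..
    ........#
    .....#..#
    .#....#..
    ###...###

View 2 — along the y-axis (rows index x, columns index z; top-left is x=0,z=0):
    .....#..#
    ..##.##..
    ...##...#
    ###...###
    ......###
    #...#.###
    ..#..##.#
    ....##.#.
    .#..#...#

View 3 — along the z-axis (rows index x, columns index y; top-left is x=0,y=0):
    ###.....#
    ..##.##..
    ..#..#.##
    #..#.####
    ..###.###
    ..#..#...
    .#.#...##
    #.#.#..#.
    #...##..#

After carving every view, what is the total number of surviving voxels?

voxel count = 46

full grid |V| = 729
[1] x-view keeps 23 columns → grid now 207
[2] y-view keeps 33 columns → grid now 95
[3] z-view keeps 38 columns → grid now 46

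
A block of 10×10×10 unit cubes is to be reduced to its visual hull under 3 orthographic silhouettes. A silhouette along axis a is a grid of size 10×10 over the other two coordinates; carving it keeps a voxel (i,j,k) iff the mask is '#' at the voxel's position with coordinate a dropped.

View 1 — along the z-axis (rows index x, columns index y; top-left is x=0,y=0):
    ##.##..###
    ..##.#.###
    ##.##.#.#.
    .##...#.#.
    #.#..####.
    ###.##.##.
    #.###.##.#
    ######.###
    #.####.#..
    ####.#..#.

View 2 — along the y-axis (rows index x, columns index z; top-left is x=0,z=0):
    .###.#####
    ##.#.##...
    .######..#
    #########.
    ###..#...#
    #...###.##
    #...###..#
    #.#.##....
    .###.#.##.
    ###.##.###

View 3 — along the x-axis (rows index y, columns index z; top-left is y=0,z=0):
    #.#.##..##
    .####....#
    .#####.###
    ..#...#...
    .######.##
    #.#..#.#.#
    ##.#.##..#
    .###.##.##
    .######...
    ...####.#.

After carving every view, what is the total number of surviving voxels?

remaining voxels: 245

before carving: 1000 voxels (10×10×10)
after view 1 [z-axis, 64 of 100 cells solid] → remaining = 640
after view 2 [y-axis, 63 of 100 cells solid] → remaining = 391
after view 3 [x-axis, 58 of 100 cells solid] → remaining = 245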